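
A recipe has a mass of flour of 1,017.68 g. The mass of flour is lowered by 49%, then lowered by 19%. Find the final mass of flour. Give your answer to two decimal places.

Each change multiplies by a factor: 0.51 × 0.81 = 0.4131.
1,017.68 × 0.4131 = 420.403608 ≈ 420.40.

420.40 g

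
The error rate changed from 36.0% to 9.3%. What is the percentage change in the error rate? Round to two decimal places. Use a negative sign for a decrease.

-74.17%

The change is 9.3 − 36.0 = -26.7 percentage points.
Relative to the original 36.0%, that is -26.7 ÷ 36.0 ≈ -74.17%.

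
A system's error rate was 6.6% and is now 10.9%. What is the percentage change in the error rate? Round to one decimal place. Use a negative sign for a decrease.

65.2%

The change is 10.9 − 6.6 = 4.3 percentage points.
Relative to the original 6.6%, that is 4.3 ÷ 6.6 ≈ 65.2%.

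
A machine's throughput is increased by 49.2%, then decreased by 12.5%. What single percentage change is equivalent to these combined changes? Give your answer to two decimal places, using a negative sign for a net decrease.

30.55%

A 49.2% increase multiplies by 1.492.
Then a 12.5% decrease: 1.492 × 0.875 = 1.3055.
Overall factor 1.3055, i.e. 30.55%.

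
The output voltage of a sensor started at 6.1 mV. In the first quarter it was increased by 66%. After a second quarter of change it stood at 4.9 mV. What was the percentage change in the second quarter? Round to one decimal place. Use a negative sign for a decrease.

After the first quarter: 6.1 × 1.66 = 10.126.
Second-quarter multiplier: 4.9 ÷ 10.126 ≈ 0.4839.
That is a change of -51.6%.

-51.6%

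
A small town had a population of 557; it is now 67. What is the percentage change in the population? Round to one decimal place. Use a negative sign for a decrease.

-88.0%

Change: 67 − 557 = -490.
Relative to the original: -490 ÷ 557 ≈ -88.0%.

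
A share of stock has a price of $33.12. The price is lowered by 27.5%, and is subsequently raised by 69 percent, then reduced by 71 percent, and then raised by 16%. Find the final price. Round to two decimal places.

After the 27.5% decrease: $33.12 × 0.725 = $24.012.
69% increase: $24.012 × 1.69 = $40.58028.
71% decrease: $40.58028 × 0.29 = $11.7682812.
After the 16% increase: $11.7682812 × 1.16 = $13.651206192 ≈ $13.65.

$13.65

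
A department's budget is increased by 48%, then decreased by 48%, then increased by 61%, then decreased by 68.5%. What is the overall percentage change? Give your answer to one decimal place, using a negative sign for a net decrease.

-61.0%

The combined multiplier is 1.48 × 0.52 × 1.61 × 0.315 = 0.39030264.
That corresponds to a decrease of 61.0%.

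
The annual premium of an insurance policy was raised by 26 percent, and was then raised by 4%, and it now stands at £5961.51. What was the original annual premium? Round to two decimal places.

The overall multiplier applied was 1.26 × 1.04 = 1.3104.
So the original annual premium was £5961.51 ÷ 1.3104 ≈ £4549.38.

£4549.38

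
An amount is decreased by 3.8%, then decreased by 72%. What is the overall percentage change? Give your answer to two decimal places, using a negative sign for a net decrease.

-73.06%

The combined multiplier is 0.962 × 0.28 = 0.26936.
That corresponds to a decrease of 73.06%.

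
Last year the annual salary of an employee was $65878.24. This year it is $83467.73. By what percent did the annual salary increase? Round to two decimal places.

Change: $83467.73 − $65878.24 = $17589.49.
Relative to the original: $17589.49 ÷ $65878.24 ≈ 26.70%.
So the annual salary increased by 26.70%.

26.70%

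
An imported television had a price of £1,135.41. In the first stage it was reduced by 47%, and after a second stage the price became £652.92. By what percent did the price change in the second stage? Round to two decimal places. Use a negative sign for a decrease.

After the first stage: £1,135.41 × 0.53 = £601.7673.
Second-stage multiplier: £652.92 ÷ £601.7673 ≈ 1.085004.
That is a change of 8.50%.

8.50%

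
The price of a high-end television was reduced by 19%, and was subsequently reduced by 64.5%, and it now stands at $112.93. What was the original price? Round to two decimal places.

Undoing the 64.5% decrease: $112.93 ÷ 0.355 ≈ $318.112676.
Undoing the 19% decrease: $318.112676 ÷ 0.81 ≈ $392.73.

$392.73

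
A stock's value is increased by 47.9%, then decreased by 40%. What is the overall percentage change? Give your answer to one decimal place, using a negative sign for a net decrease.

-11.3%

The combined multiplier is 1.479 × 0.6 = 0.8874.
That corresponds to a decrease of 11.3%.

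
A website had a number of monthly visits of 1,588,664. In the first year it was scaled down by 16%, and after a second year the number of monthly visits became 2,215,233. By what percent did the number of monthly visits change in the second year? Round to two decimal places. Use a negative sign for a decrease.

66.00%

After the first year: 1,588,664 × 0.84 = 1334477.76.
Second-year multiplier: 2,215,233 ÷ 1334477.76 ≈ 1.66.
That is a change of 66.00%.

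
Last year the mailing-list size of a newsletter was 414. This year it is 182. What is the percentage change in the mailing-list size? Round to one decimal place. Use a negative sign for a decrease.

-56.0%

Change: 182 − 414 = -232.
Relative to the original: -232 ÷ 414 ≈ -56.0%.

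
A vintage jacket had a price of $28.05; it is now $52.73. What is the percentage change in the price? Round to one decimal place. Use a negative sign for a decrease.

88.0%

Change: $52.73 − $28.05 = $24.68.
Relative to the original: $24.68 ÷ $28.05 ≈ 88.0%.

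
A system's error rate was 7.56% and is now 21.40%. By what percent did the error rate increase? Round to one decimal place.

The change is 21.40 − 7.56 = 13.84 percentage points.
Relative to the original 7.56%, that is 13.84 ÷ 7.56 ≈ 183.1%.
So the error rate rose by 183.1%.

183.1%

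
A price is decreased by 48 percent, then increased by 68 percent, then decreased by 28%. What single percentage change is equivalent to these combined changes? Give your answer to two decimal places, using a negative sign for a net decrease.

-37.10%

The combined multiplier is 0.52 × 1.68 × 0.72 = 0.628992.
That corresponds to a decrease of 37.10%.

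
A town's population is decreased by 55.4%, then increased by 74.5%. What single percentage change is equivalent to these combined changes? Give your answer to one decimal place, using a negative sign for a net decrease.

-22.2%

The combined multiplier is 0.446 × 1.745 = 0.77827.
That corresponds to a decrease of 22.2%.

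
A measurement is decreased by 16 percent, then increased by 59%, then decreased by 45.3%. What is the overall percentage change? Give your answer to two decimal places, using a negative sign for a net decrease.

-26.94%

The combined multiplier is 0.84 × 1.59 × 0.547 = 0.7305732.
That corresponds to a decrease of 26.94%.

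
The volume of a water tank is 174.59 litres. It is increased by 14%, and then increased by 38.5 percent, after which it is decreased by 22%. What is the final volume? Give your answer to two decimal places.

215.01 litres

14% increase: 174.59 × 1.14 = 199.0326.
Apply the 38.5% increase: 199.0326 × 1.385 = 275.660151.
22% decrease: 275.660151 × 0.78 = 215.01491778 ≈ 215.01.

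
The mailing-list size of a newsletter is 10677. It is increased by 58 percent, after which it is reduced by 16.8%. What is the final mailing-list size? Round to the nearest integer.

14036

Each change multiplies by a factor: 1.58 × 0.832 = 1.31456.
10677 × 1.31456 = 14035.55712 ≈ 14036.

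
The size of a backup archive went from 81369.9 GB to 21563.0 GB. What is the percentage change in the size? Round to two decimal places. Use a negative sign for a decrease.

-73.50%

Change: 21563.0 − 81369.9 = -59806.9.
Relative to the original: -59806.9 ÷ 81369.9 ≈ -73.50%.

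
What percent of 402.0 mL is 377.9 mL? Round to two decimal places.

377.9 mL ÷ 402.0 mL ≈ 94.00%.

94.00%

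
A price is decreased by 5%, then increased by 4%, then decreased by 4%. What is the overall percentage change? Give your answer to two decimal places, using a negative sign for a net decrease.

-5.15%

A 5% decrease multiplies by 0.95.
Then a 4% increase: 0.95 × 1.04 = 0.988.
Then a 4% decrease: 0.988 × 0.96 = 0.94848.
Overall factor 0.94848, i.e. -5.15%.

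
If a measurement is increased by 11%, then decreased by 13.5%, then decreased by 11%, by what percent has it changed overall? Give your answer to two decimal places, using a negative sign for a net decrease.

An 11% increase multiplies by 1.11.
Then a 13.5% decrease: 1.11 × 0.865 = 0.96015.
Then an 11% decrease: 0.96015 × 0.89 = 0.8545335.
Overall factor 0.8545335, i.e. -14.55%.

-14.55%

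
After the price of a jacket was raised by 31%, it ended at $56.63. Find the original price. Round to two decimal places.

$43.23

The overall multiplier applied was 1.31.
So the original price was $56.63 ÷ 1.31 ≈ $43.23.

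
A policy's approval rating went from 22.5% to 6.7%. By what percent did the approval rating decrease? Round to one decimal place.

The change is 6.7 − 22.5 = -15.8 percentage points.
Relative to the original 22.5%, that is -15.8 ÷ 22.5 ≈ -70.2%.
So the approval rating fell by 70.2%.

70.2%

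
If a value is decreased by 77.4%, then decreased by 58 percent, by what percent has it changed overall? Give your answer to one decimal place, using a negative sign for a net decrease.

A 77.4% decrease multiplies by 0.226.
Then a 58% decrease: 0.226 × 0.42 = 0.09492.
Overall factor 0.09492, i.e. -90.5%.

-90.5%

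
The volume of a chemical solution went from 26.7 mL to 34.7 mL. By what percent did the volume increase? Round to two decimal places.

29.96%

Change: 34.7 − 26.7 = 8.0.
Relative to the original: 8.0 ÷ 26.7 ≈ 29.96%.
So the volume increased by 29.96%.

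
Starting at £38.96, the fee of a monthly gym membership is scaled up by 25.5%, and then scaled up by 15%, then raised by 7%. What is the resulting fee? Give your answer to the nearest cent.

Each change multiplies by a factor: 1.255 × 1.15 × 1.07 = 1.5442775.
£38.96 × 1.5442775 = £60.1650514 ≈ £60.17.

£60.17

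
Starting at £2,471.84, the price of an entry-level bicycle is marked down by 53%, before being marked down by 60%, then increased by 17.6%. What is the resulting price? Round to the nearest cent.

53% decrease: £2,471.84 × 0.47 = £1161.7648.
60% decrease: £1161.7648 × 0.4 = £464.70592.
Apply the 17.6% increase: £464.70592 × 1.176 = £546.49416192 ≈ £546.49.

£546.49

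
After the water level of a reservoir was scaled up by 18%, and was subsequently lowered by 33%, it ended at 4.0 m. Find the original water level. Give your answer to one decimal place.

Undoing the 33% decrease: 4.0 ÷ 0.67 ≈ 5.970149.
Undoing the 18% increase: 5.970149 ÷ 1.18 ≈ 5.1 m.

5.1 m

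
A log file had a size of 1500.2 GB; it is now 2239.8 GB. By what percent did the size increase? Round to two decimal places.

49.30%

Change: 2239.8 − 1500.2 = 739.6.
Relative to the original: 739.6 ÷ 1500.2 ≈ 49.30%.
So the size increased by 49.30%.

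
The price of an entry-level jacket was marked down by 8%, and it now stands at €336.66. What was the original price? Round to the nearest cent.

The overall multiplier applied was 0.92.
So the original price was €336.66 ÷ 0.92 ≈ €365.93.

€365.93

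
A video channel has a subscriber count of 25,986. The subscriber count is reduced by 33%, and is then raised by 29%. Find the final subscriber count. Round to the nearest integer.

22,460

After the 33% decrease: 25,986 × 0.67 = 17410.62.
After the 29% increase: 17410.62 × 1.29 = 22459.6998 ≈ 22,460.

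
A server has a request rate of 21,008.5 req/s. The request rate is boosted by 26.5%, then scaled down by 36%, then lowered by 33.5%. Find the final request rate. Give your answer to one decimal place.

26.5% increase: 21,008.5 × 1.265 = 26575.7525.
36% decrease: 26575.7525 × 0.64 = 17008.4816.
33.5% decrease: 17008.4816 × 0.665 = 11310.640264 ≈ 11,310.6.

11,310.6 req/s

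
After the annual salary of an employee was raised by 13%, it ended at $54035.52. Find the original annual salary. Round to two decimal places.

$47819.04

The overall multiplier applied was 1.13.
So the original annual salary was $54035.52 ÷ 1.13 ≈ $47819.04.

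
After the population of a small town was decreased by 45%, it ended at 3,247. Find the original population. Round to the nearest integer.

The overall multiplier applied was 0.55.
So the original population was 3,247 ÷ 0.55 ≈ 5,904.

5,904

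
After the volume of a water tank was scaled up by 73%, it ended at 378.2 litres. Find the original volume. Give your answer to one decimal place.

The overall multiplier applied was 1.73.
So the original volume was 378.2 ÷ 1.73 ≈ 218.6 litres.

218.6 litres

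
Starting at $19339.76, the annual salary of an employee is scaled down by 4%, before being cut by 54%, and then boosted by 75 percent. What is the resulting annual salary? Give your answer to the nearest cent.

Each change multiplies by a factor: 0.96 × 0.46 × 1.75 = 0.7728.
$19339.76 × 0.7728 = $14945.766528 ≈ $14945.77.

$14945.77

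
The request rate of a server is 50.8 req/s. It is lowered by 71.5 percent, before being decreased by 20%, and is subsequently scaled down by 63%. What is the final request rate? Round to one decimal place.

After the 71.5% decrease: 50.8 × 0.285 = 14.478.
Apply the 20% decrease: 14.478 × 0.8 = 11.5824.
After the 63% decrease: 11.5824 × 0.37 = 4.285488 ≈ 4.3.

4.3 req/s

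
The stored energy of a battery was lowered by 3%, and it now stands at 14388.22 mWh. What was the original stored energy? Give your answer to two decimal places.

14833.22 mWh

The overall multiplier applied was 0.97.
So the original stored energy was 14388.22 ÷ 0.97 ≈ 14833.22 mWh.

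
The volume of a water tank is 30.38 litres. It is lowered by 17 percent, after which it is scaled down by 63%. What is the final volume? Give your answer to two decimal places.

9.33 litres

Each change multiplies by a factor: 0.83 × 0.37 = 0.3071.
30.38 × 0.3071 = 9.329698 ≈ 9.33.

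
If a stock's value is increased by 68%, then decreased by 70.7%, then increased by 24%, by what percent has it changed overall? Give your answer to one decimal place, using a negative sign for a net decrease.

-39.0%

A 68% increase multiplies by 1.68.
Then a 70.7% decrease: 1.68 × 0.293 = 0.49224.
Then a 24% increase: 0.49224 × 1.24 = 0.6103776.
Overall factor 0.6103776, i.e. -39.0%.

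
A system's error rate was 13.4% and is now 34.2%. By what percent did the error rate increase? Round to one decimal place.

The change is 34.2 − 13.4 = 20.8 percentage points.
Relative to the original 13.4%, that is 20.8 ÷ 13.4 ≈ 155.2%.
So the error rate rose by 155.2%.

155.2%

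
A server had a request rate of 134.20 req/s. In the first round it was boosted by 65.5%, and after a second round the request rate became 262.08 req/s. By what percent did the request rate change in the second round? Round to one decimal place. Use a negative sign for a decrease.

18.0%

After the first round: 134.20 × 1.655 = 222.101.
Second-round multiplier: 262.08 ÷ 222.101 ≈ 1.18.
That is a change of 18.0%.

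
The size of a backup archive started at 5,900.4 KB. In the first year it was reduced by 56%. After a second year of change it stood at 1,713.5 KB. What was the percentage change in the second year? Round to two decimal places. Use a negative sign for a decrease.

After the first year: 5,900.4 × 0.44 = 2596.176.
Second-year multiplier: 1,713.5 ÷ 2596.176 ≈ 0.660009.
That is a change of -34.00%.

-34.00%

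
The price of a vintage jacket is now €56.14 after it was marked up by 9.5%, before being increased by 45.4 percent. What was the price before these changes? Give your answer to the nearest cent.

The overall multiplier applied was 1.095 × 1.454 = 1.59213.
So the original price was €56.14 ÷ 1.59213 ≈ €35.26.

€35.26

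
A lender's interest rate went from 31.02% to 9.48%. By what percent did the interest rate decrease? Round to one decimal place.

The change is 9.48 − 31.02 = -21.54 percentage points.
Relative to the original 31.02%, that is -21.54 ÷ 31.02 ≈ -69.4%.
So the interest rate fell by 69.4%.

69.4%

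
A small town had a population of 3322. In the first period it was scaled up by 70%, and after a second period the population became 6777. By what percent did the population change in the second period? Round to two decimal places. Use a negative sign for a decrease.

After the first period: 3322 × 1.7 = 5647.4.
Second-period multiplier: 6777 ÷ 5647.4 ≈ 1.200021.
That is a change of 20.00%.

20.00%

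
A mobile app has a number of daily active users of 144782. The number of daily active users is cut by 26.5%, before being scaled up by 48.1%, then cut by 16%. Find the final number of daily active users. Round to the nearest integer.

26.5% decrease: 144782 × 0.735 = 106414.77.
48.1% increase: 106414.77 × 1.481 = 157600.27437.
16% decrease: 157600.27437 × 0.84 = 132384.2304708 ≈ 132384.

132384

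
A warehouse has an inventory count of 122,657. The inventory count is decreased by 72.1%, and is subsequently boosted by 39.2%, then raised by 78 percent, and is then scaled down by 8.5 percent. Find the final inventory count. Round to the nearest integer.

77,585

Each change multiplies by a factor: 0.279 × 1.392 × 1.78 × 0.915 = 0.6325349616.
122,657 × 0.6325349616 = 77584.8407849712 ≈ 77,585.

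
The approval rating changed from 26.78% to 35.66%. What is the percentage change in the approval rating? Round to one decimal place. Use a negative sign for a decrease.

33.2%

The change is 35.66 − 26.78 = 8.88 percentage points.
Relative to the original 26.78%, that is 8.88 ÷ 26.78 ≈ 33.2%.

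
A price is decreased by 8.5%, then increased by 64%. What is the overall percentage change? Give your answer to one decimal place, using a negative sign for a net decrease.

50.1%

An 8.5% decrease multiplies by 0.915.
Then a 64% increase: 0.915 × 1.64 = 1.5006.
Overall factor 1.5006, i.e. 50.1%.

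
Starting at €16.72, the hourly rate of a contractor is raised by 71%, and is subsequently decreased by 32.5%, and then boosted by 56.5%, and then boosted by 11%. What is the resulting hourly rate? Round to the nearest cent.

71% increase: €16.72 × 1.71 = €28.5912.
32.5% decrease: €28.5912 × 0.675 = €19.29906.
56.5% increase: €19.29906 × 1.565 = €30.2030289.
After the 11% increase: €30.2030289 × 1.11 = €33.525362079 ≈ €33.53.

€33.53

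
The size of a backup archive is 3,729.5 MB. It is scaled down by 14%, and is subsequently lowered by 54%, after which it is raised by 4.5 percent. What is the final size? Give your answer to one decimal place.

1,541.8 MB

Each change multiplies by a factor: 0.86 × 0.46 × 1.045 = 0.413402.
3,729.5 × 0.413402 = 1541.782759 ≈ 1,541.8.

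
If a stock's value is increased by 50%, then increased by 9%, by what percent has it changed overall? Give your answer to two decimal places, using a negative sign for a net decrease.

The combined multiplier is 1.5 × 1.09 = 1.635.
That corresponds to an increase of 63.50%.

63.50%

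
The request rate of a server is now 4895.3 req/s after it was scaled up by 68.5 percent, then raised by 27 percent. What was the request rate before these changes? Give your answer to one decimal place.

2287.6 req/s

Undoing the 27% increase: 4895.3 ÷ 1.27 ≈ 3854.566929.
Undoing the 68.5% increase: 3854.566929 ÷ 1.685 ≈ 2287.6 req/s.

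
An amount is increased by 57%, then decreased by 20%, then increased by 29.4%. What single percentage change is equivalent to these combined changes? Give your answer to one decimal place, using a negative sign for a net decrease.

62.5%

The combined multiplier is 1.57 × 0.8 × 1.294 = 1.625264.
That corresponds to an increase of 62.5%.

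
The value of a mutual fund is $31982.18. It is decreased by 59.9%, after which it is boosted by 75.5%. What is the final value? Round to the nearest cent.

Each change multiplies by a factor: 0.401 × 1.755 = 0.703755.
$31982.18 × 0.703755 = $22507.6190859 ≈ $22507.62.

$22507.62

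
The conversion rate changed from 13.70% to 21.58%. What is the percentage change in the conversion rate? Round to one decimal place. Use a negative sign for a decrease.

The change is 21.58 − 13.70 = 7.88 percentage points.
Relative to the original 13.70%, that is 7.88 ÷ 13.70 ≈ 57.5%.

57.5%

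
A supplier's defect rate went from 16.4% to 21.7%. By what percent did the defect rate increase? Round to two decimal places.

The change is 21.7 − 16.4 = 5.3 percentage points.
Relative to the original 16.4%, that is 5.3 ÷ 16.4 ≈ 32.32%.
So the defect rate rose by 32.32%.

32.32%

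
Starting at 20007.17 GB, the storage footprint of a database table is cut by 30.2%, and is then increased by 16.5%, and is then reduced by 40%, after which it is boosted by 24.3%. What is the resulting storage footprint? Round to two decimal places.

30.2% decrease: 20007.17 × 0.698 = 13965.00466.
Apply the 16.5% increase: 13965.00466 × 1.165 = 16269.2304289.
Apply the 40% decrease: 16269.2304289 × 0.6 = 9761.53825734.
Apply the 24.3% increase: 9761.53825734 × 1.243 = 12133.59205387362 ≈ 12133.59.

12133.59 GB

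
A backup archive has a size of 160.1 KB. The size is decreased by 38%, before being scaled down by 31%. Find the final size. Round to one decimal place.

Each change multiplies by a factor: 0.62 × 0.69 = 0.4278.
160.1 × 0.4278 = 68.49078 ≈ 68.5.

68.5 KB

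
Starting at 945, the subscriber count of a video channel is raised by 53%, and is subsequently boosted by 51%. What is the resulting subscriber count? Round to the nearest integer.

2183

Each change multiplies by a factor: 1.53 × 1.51 = 2.3103.
945 × 2.3103 = 2183.2335 ≈ 2183.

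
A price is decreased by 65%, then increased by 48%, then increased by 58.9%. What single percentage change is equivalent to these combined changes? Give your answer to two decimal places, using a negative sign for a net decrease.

The combined multiplier is 0.35 × 1.48 × 1.589 = 0.823102.
That corresponds to a decrease of 17.69%.

-17.69%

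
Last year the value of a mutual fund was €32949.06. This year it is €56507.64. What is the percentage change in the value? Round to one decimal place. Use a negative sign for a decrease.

Change: €56507.64 − €32949.06 = €23558.58.
Relative to the original: €23558.58 ÷ €32949.06 ≈ 71.5%.

71.5%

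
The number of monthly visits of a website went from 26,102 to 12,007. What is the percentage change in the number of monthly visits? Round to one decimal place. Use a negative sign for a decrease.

-54.0%

Change: 12,007 − 26,102 = -14,095.
Relative to the original: -14,095 ÷ 26,102 ≈ -54.0%.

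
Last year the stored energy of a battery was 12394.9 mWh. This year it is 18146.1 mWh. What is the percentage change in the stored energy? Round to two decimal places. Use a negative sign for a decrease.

46.40%

Change: 18146.1 − 12394.9 = 5751.2.
Relative to the original: 5751.2 ÷ 12394.9 ≈ 46.40%.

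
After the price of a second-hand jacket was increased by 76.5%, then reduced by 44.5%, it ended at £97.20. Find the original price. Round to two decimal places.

Undoing the 44.5% decrease: £97.20 ÷ 0.555 ≈ £175.135135.
Undoing the 76.5% increase: £175.135135 ÷ 1.765 ≈ £99.23.

£99.23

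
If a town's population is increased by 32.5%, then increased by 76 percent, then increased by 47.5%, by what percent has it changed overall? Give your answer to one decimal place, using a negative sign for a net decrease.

A 32.5% increase multiplies by 1.325.
Then a 76% increase: 1.325 × 1.76 = 2.332.
Then a 47.5% increase: 2.332 × 1.475 = 3.4397.
Overall factor 3.4397, i.e. 244.0%.

244.0%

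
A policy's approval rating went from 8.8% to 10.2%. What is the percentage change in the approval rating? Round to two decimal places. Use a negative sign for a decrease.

The change is 10.2 − 8.8 = 1.4 percentage points.
Relative to the original 8.8%, that is 1.4 ÷ 8.8 ≈ 15.91%.

15.91%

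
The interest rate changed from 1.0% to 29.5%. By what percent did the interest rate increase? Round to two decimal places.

The change is 29.5 − 1.0 = 28.5 percentage points.
Relative to the original 1.0%, that is 28.5 ÷ 1.0 = 2850.00%.
So the interest rate rose by 2850.00%.

2850.00%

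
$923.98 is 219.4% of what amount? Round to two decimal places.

$923.98 ÷ 2.194 ≈ $421.14.

$421.14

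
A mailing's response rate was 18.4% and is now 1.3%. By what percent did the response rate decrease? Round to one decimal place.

The change is 1.3 − 18.4 = -17.1 percentage points.
Relative to the original 18.4%, that is -17.1 ÷ 18.4 ≈ -92.9%.
So the response rate fell by 92.9%.

92.9%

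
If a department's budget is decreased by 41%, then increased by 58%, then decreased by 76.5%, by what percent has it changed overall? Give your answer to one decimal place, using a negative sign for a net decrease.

-78.1%

The combined multiplier is 0.59 × 1.58 × 0.235 = 0.219067.
That corresponds to a decrease of 78.1%.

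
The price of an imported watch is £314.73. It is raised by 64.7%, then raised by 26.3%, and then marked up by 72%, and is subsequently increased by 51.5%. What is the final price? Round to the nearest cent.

£1705.99

Each change multiplies by a factor: 1.647 × 1.263 × 1.72 × 1.515 = 5.4204835338.
£314.73 × 5.4204835338 = £1705.988782592874 ≈ £1705.99.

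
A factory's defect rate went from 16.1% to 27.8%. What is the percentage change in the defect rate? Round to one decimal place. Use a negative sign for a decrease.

The change is 27.8 − 16.1 = 11.7 percentage points.
Relative to the original 16.1%, that is 11.7 ÷ 16.1 ≈ 72.7%.

72.7%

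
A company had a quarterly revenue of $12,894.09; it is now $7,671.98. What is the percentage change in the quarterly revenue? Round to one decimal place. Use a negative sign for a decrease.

Change: $7,671.98 − $12,894.09 = -$5,222.11.
Relative to the original: -$5,222.11 ÷ $12,894.09 ≈ -40.5%.

-40.5%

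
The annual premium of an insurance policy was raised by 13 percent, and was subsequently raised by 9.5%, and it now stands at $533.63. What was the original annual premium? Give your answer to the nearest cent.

$431.27

Undoing the 9.5% increase: $533.63 ÷ 1.095 ≈ $487.333333.
Undoing the 13% increase: $487.333333 ÷ 1.13 ≈ $431.27.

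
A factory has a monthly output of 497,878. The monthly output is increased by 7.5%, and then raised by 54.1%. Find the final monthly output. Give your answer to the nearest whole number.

824,772

Each change multiplies by a factor: 1.075 × 1.541 = 1.656575.
497,878 × 1.656575 = 824772.24785 ≈ 824,772.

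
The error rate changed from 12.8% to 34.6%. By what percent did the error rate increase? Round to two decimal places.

The change is 34.6 − 12.8 = 21.8 percentage points.
Relative to the original 12.8%, that is 21.8 ÷ 12.8 ≈ 170.31%.
So the error rate rose by 170.31%.

170.31%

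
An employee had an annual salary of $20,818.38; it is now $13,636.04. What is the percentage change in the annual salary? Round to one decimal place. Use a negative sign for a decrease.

Change: $13,636.04 − $20,818.38 = -$7,182.34.
Relative to the original: -$7,182.34 ÷ $20,818.38 ≈ -34.5%.

-34.5%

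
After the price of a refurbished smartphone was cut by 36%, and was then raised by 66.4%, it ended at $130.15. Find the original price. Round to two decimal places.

$122.21

The overall multiplier applied was 0.64 × 1.664 = 1.06496.
So the original price was $130.15 ÷ 1.06496 ≈ $122.21.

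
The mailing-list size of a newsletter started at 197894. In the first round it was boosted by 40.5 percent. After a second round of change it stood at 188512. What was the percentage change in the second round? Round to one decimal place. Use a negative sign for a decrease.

-32.2%

After the first round: 197894 × 1.405 = 278041.07.
Second-round multiplier: 188512 ÷ 278041.07 ≈ 0.678.
That is a change of -32.2%.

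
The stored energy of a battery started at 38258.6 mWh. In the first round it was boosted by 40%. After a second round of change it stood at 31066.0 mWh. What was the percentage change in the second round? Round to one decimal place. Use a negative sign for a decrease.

-42.0%

After the first round: 38258.6 × 1.4 = 53562.04.
Second-round multiplier: 31066.0 ÷ 53562.04 ≈ 0.58.
That is a change of -42.0%.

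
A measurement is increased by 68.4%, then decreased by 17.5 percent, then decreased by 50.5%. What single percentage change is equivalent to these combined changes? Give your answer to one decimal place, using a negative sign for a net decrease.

-31.2%

The combined multiplier is 1.684 × 0.825 × 0.495 = 0.6877035.
That corresponds to a decrease of 31.2%.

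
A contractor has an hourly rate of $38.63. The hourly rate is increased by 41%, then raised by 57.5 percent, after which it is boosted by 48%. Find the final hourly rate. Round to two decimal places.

Apply the 41% increase: $38.63 × 1.41 = $54.4683.
57.5% increase: $54.4683 × 1.575 = $85.7875725.
After the 48% increase: $85.7875725 × 1.48 = $126.9656073 ≈ $126.97.

$126.97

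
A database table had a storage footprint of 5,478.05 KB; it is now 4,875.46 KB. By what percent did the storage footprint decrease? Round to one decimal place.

11.0%

Change: 4,875.46 − 5,478.05 = -602.59.
Relative to the original: -602.59 ÷ 5,478.05 ≈ -11.0%.
So the storage footprint decreased by 11.0%.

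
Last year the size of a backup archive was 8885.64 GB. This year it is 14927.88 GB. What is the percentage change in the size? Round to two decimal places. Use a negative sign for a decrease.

Change: 14927.88 − 8885.64 = 6042.24.
Relative to the original: 6042.24 ÷ 8885.64 ≈ 68.00%.

68.00%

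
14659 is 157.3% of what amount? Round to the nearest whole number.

9319

14659 ÷ 1.573 ≈ 9319.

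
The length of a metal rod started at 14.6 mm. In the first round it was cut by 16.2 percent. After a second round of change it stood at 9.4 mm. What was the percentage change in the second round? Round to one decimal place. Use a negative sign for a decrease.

After the first round: 14.6 × 0.838 = 12.2348.
Second-round multiplier: 9.4 ÷ 12.2348 ≈ 0.7683.
That is a change of -23.2%.

-23.2%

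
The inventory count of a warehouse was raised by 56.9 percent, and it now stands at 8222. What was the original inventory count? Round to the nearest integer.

5240

The overall multiplier applied was 1.569.
So the original inventory count was 8222 ÷ 1.569 ≈ 5240.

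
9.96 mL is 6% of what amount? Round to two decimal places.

9.96 mL ÷ 0.06 = 166.00 mL.

166.00 mL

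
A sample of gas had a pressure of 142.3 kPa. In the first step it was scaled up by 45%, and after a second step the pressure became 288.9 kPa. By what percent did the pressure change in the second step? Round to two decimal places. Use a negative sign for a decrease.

After the first step: 142.3 × 1.45 = 206.335.
Second-step multiplier: 288.9 ÷ 206.335 ≈ 1.40015.
That is a change of 40.02%.

40.02%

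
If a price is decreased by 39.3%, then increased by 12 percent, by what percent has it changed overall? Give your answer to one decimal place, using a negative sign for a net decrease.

The combined multiplier is 0.607 × 1.12 = 0.67984.
That corresponds to a decrease of 32.0%.

-32.0%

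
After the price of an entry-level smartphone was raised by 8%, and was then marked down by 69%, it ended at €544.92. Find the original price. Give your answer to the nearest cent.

The overall multiplier applied was 1.08 × 0.31 = 0.3348.
So the original price was €544.92 ÷ 0.3348 ≈ €1627.60.

€1627.60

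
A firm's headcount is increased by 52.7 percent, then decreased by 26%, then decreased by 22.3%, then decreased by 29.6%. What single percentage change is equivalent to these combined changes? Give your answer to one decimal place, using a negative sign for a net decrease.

-38.2%

The combined multiplier is 1.527 × 0.74 × 0.777 × 0.704 = 0.61810809984.
That corresponds to a decrease of 38.2%.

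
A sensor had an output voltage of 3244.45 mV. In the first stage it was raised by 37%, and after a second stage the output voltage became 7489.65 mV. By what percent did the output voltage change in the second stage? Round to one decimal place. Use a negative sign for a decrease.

68.5%

After the first stage: 3244.45 × 1.37 = 4444.8965.
Second-stage multiplier: 7489.65 ÷ 4444.8965 ≈ 1.685.
That is a change of 68.5%.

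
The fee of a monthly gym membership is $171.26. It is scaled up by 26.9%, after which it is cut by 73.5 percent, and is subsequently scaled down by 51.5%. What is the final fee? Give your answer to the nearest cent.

26.9% increase: $171.26 × 1.269 = $217.32894.
Apply the 73.5% decrease: $217.32894 × 0.265 = $57.5921691.
After the 51.5% decrease: $57.5921691 × 0.485 = $27.9322020135 ≈ $27.93.

$27.93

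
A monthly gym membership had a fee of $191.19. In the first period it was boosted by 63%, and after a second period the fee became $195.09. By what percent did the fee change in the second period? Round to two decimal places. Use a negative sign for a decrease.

After the first period: $191.19 × 1.63 = $311.6397.
Second-period multiplier: $195.09 ÷ $311.6397 ≈ 0.626011.
That is a change of -37.40%.

-37.40%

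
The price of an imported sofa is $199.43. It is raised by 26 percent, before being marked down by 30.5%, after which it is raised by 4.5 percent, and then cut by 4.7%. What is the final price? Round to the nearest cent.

$173.92

After the 26% increase: $199.43 × 1.26 = $251.2818.
Apply the 30.5% decrease: $251.2818 × 0.695 = $174.640851.
Apply the 4.5% increase: $174.640851 × 1.045 = $182.499689295.
After the 4.7% decrease: $182.499689295 × 0.953 = $173.922203898135 ≈ $173.92.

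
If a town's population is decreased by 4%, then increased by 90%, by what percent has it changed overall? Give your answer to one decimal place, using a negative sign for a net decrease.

82.4%

The combined multiplier is 0.96 × 1.9 = 1.824.
That corresponds to an increase of 82.4%.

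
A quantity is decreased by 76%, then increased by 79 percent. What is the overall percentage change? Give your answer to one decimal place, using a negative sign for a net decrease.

-57.0%

A 76% decrease multiplies by 0.24.
Then a 79% increase: 0.24 × 1.79 = 0.4296.
Overall factor 0.4296, i.e. -57.0%.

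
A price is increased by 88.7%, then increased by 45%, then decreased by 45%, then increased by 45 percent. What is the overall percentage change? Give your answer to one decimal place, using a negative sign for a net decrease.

118.2%

An 88.7% increase multiplies by 1.887.
Then a 45% increase: 1.887 × 1.45 = 2.73615.
Then a 45% decrease: 2.73615 × 0.55 = 1.5048825.
Then a 45% increase: 1.5048825 × 1.45 = 2.182079625.
Overall factor 2.182079625, i.e. 118.2%.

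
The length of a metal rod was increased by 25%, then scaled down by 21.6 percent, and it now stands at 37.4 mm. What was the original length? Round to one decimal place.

Undoing the 21.6% decrease: 37.4 ÷ 0.784 ≈ 47.704082.
Undoing the 25% increase: 47.704082 ÷ 1.25 ≈ 38.2 mm.

38.2 mm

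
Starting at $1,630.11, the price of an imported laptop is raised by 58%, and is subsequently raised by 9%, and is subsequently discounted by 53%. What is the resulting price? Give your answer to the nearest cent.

Each change multiplies by a factor: 1.58 × 1.09 × 0.47 = 0.809434.
$1,630.11 × 0.809434 = $1319.46645774 ≈ $1,319.47.

$1,319.47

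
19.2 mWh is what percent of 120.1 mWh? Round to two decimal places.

19.2 mWh ÷ 120.1 mWh ≈ 15.99%.

15.99%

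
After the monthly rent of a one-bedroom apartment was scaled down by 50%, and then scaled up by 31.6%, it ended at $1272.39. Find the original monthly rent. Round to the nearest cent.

$1933.72

Undoing the 31.6% increase: $1272.39 ÷ 1.316 ≈ $966.861702.
Undoing the 50% decrease: $966.861702 ÷ 0.5 ≈ $1933.72.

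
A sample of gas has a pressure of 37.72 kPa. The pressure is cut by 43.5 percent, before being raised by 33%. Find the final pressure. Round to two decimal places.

Apply the 43.5% decrease: 37.72 × 0.565 = 21.3118.
Apply the 33% increase: 21.3118 × 1.33 = 28.344694 ≈ 28.34.

28.34 kPa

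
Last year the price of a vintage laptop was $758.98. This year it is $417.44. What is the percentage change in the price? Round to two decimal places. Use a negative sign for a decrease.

-45.00%

Change: $417.44 − $758.98 = -$341.54.
Relative to the original: -$341.54 ÷ $758.98 ≈ -45.00%.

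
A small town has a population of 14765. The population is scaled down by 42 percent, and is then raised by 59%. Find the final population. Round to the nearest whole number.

Apply the 42% decrease: 14765 × 0.58 = 8563.7.
After the 59% increase: 8563.7 × 1.59 = 13616.283 ≈ 13616.

13616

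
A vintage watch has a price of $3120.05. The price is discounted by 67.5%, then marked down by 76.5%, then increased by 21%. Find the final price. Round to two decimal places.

$288.34

Each change multiplies by a factor: 0.325 × 0.235 × 1.21 = 0.09241375.
$3120.05 × 0.09241375 = $288.3355206875 ≈ $288.34.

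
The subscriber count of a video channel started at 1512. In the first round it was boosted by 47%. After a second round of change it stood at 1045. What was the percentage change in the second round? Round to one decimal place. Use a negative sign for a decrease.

-53.0%

After the first round: 1512 × 1.47 = 2222.64.
Second-round multiplier: 1045 ÷ 2222.64 ≈ 0.47016.
That is a change of -53.0%.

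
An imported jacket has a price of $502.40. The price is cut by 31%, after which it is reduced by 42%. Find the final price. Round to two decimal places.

After the 31% decrease: $502.40 × 0.69 = $346.656.
Apply the 42% decrease: $346.656 × 0.58 = $201.06048 ≈ $201.06.

$201.06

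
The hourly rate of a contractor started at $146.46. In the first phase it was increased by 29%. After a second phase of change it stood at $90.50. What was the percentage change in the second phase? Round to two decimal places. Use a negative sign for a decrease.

-52.10%

After the first phase: $146.46 × 1.29 = $188.9334.
Second-phase multiplier: $90.50 ÷ $188.9334 ≈ 0.479005.
That is a change of -52.10%.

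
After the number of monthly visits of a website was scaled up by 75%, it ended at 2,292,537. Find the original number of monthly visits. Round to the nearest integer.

The overall multiplier applied was 1.75.
So the original number of monthly visits was 2,292,537 ÷ 1.75 ≈ 1,310,021.

1,310,021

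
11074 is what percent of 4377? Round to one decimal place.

11074 ÷ 4377 ≈ 253.0%.

253.0%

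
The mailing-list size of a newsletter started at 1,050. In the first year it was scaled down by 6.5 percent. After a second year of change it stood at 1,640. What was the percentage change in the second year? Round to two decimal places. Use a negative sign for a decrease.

After the first year: 1,050 × 0.935 = 981.75.
Second-year multiplier: 1,640 ÷ 981.75 ≈ 1.670486.
That is a change of 67.05%.

67.05%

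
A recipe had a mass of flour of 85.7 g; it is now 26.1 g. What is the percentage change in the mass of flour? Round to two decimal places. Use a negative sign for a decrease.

-69.54%

Change: 26.1 − 85.7 = -59.6.
Relative to the original: -59.6 ÷ 85.7 ≈ -69.54%.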